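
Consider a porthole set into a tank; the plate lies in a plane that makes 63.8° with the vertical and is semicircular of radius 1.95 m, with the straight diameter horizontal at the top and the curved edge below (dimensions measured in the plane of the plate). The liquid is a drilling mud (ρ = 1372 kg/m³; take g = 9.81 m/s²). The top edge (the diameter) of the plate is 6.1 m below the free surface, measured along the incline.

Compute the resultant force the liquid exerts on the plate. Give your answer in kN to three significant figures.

F ≈ 246 kN

γ = ρg = 1372 × 9.81 / 1000 = 13.45932 kN/m³.
The plate makes 63.8° with the vertical, i.e. θ = 90° − 63.8° = 26.2° to the horizontal. Measuring y along the incline from the free-surface line, vertical depth h = y·sinθ with sinθ = 0.441506.
The centroid of a semicircle lies 4r/(3π) = 0.827606 m from the diameter, here below the top edge, so y_c = 6.1 + 0.827606 = 6.92761 m and h_c = 6.92761 × 0.441506 = 3.05858 m.
A = πr²/2 = π × 1.95²/2 = 5.97295 m².
Resultant F = γ·h_c·A = 13.45932 × 3.05858 × 5.97295 = 245.885 kN.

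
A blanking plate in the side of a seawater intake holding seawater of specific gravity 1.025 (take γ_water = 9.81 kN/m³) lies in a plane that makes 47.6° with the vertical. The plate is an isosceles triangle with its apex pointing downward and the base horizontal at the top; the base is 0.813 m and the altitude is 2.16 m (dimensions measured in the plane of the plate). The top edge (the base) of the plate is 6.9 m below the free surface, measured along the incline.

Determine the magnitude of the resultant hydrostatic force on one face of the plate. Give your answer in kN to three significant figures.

γ = 1.025 × 9.81 = 10.05525 kN/m³.
The plate makes 47.6° with the vertical, i.e. θ = 90° − 47.6° = 42.4° to the horizontal. Measuring y along the incline from the free-surface line, vertical depth h = y·sinθ with sinθ = 0.674302.
With the apex down, the centroid sits h/3 = 2.16/3 = 0.72 m below the base (the top edge), so y_c = 6.9 + 0.72 = 7.62 m and h_c = 7.62 × 0.674302 = 5.13818 m.
A = ½ × 0.813 × 2.16 = 0.87804 m².
Resultant F = γ·h_c·A = 10.05525 × 5.13818 × 0.87804 = 45.3645 kN.

F ≈ 45.4 kN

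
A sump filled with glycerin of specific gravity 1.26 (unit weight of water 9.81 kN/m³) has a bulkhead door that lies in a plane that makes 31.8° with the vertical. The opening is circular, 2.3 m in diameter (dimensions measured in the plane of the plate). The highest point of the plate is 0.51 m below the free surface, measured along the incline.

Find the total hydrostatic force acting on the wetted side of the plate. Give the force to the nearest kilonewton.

γ = 1.26 × 9.81 = 12.3606 kN/m³.
The plate makes 31.8° with the vertical, i.e. θ = 90° − 31.8° = 58.2° to the horizontal. Measuring y along the incline from the free-surface line, vertical depth h = y·sinθ with sinθ = 0.849893.
The centroid is at the centre, 1.15 m below the top of the plate, so y_c = 0.51 + 1.15 = 1.66 m and h_c = 1.66 × 0.849893 = 1.41082 m.
A = π(1.15)² = 4.15476 m².
Resultant F = γ·h_c·A = 12.3606 × 1.41082 × 4.15476 = 72.4531 kN.

F ≈ 72 kN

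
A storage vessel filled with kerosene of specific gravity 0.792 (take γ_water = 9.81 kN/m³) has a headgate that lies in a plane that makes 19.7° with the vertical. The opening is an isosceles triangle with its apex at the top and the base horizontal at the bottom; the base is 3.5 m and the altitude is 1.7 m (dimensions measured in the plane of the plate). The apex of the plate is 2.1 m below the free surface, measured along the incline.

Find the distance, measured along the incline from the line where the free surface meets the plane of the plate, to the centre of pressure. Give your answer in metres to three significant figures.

y_p = 3.28 m

γ = 0.792 × 9.81 = 7.76952 kN/m³.
The plate makes 19.7° with the vertical, i.e. θ = 90° − 19.7° = 70.3° to the horizontal. Measuring y along the incline from the free-surface line, vertical depth h = y·sinθ with sinθ = 0.941471.
With the apex up, the centroid sits 2h/3 = 2 × 1.7/3 = 1.13333 m below the apex, so y_c = 2.1 + 1.13333 = 3.23333 m and h_c = 3.23333 × 0.941471 = 3.04409 m.
A = ½ × 3.5 × 1.7 = 2.975 m².
Resultant F = γ·h_c·A = 7.76952 × 3.04409 × 2.975 = 70.3621 kN.
I_c = b·h³/36 = 3.5 × 1.7³/36 = 0.477653 m⁴.
Centre of pressure: y_p = y_c + I_c/(y_c·A) = 3.23333 + 0.477653/(3.23333 × 2.975) = 3.23333 + 0.0496564 = 3.28299 m along the plane.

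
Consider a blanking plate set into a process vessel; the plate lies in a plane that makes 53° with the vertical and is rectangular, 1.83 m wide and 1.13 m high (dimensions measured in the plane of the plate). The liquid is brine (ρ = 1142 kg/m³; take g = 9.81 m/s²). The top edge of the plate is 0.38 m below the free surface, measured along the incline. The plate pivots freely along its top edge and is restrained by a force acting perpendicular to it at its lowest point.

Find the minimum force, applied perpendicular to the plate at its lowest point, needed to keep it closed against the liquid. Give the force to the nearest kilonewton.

γ = ρg = 1142 × 9.81 / 1000 = 11.20302 kN/m³.
The plate makes 53° with the vertical, i.e. θ = 90° − 53° = 37° to the horizontal. Measuring y along the incline from the free-surface line, vertical depth h = y·sinθ with sinθ = 0.601815.
The centroid lies 1.13/2 = 0.565 m below the top edge, so y_c = 0.38 + 0.565 = 0.945 m and h_c = 0.945 × 0.601815 = 0.568715 m.
A = 1.83 × 1.13 = 2.0679 m².
Resultant F = γ·h_c·A = 11.20302 × 0.568715 × 2.0679 = 13.1753 kN.
I_c = b·h³/12 = 1.83 × 1.13³/12 = 0.220042 m⁴.
Centre of pressure: y_p = y_c + I_c/(y_c·A) = 0.945 + 0.220042/(0.945 × 2.0679) = 0.945 + 0.112602 = 1.0576 m along the plane.
The resultant acts 0.565 + 0.112602 = 0.677602 m (along the plate) below the hinge at the top edge, so the moment about the hinge is M = F × 0.677602 = 13.1753 × 0.677602 = 8.92761 kN·m.
A normal force at the bottom, 1.13 m from the hinge, must supply this moment: P = 8.92761/1.13 = 7.90054 kN.

P ≈ 8 kN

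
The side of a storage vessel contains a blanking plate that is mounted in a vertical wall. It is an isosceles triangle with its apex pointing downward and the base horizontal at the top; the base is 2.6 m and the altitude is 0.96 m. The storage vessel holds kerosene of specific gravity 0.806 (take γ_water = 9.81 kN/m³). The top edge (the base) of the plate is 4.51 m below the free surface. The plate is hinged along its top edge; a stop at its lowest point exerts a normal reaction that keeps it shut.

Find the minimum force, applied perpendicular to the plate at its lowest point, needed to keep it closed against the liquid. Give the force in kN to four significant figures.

P ≈ 16.41 kN

γ = 0.806 × 9.81 = 7.90686 kN/m³.
With the apex down, the centroid sits h/3 = 0.96/3 = 0.32 m below the base (the top edge), so the centroid depth is h_c = 4.51 + 0.32 = 4.83 m.
A = ½ × 2.6 × 0.96 = 1.248 m².
Resultant F = γ·h_c·A = 7.90686 × 4.83 × 1.248 = 47.6613 kN.
I_c = b·h³/36 = 2.6 × 0.96³/36 = 0.0638976 m⁴.
Centre of pressure: y_p = y_c + I_c/(y_c·A) = 4.83 + 0.0638976/(4.83 × 1.248) = 4.83 + 0.0106004 = 4.8406 m along the plane.
The resultant acts 0.32 + 0.0106004 = 0.3306 m (along the plate) below the hinge at the top edge, so the moment about the hinge is M = F × 0.3306 = 47.6613 × 0.3306 = 15.7568 kN·m.
A normal force at the bottom, 0.96 m from the hinge, must supply this moment: P = 15.7568/0.96 = 16.4133 kN.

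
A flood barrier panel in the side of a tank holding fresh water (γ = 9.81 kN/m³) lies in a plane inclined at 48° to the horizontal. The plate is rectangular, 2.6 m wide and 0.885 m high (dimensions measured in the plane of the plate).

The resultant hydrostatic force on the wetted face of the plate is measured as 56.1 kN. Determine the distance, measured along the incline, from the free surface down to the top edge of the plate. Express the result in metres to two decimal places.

γ = 9.81 kN/m³.
A = 2.6 × 0.885 = 2.301 m².
From F = γ·h_c·A, the centroid depth is h_c = 56.1/(9.81 × 2.301) = 2.48529 m.
Let θ = 48° be the plate's angle to the horizontal; measure y along the incline from where the plane meets the free surface. Vertical depth h = y·sinθ with sinθ = 0.743145.
Along the incline, y_c = h_c/sinθ = 2.48529/0.743145 = 3.34429 m.
The centroid lies 0.885/2 = 0.4425 m below the top edge, so the top edge sits at y_top = 3.34429 − 0.4425 = 2.90179 m along the incline.

y_top ≈ 2.90 m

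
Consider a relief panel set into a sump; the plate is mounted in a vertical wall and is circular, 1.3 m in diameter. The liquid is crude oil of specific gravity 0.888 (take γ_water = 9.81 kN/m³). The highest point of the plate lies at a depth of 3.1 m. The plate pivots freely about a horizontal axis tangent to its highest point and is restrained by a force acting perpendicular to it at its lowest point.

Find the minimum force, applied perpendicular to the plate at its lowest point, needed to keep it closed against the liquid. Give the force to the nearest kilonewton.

P ≈ 23 kN

γ = 0.888 × 9.81 = 8.71128 kN/m³.
The centroid is at the centre, 0.65 m below the top of the plate, so the centroid depth is h_c = 3.1 + 0.65 = 3.75 m.
A = π(0.65)² = 1.32732 m².
Resultant F = γ·h_c·A = 8.71128 × 3.75 × 1.32732 = 43.36 kN.
I_c = πr⁴/4 = π × 0.65⁴/4 = 0.140198 m⁴.
Centre of pressure: y_p = y_c + I_c/(y_c·A) = 3.75 + 0.140198/(3.75 × 1.32732) = 3.75 + 0.0281666 = 3.77817 m along the plane.
The resultant acts 0.65 + 0.0281666 = 0.678167 m (along the plate) below the hinge at the top edge, so the moment about the hinge is M = F × 0.678167 = 43.36 × 0.678167 = 29.4053 kN·m.
A normal force at the bottom, 1.3 m from the hinge, must supply this moment: P = 29.4053/1.3 = 22.6195 kN.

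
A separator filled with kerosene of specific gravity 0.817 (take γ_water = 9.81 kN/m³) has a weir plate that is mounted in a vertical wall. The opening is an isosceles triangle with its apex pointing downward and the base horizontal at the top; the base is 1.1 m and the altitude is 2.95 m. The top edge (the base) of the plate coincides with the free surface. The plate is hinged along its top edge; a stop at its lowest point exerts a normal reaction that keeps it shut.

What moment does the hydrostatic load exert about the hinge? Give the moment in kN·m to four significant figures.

γ = 0.817 × 9.81 = 8.01477 kN/m³.
With the apex down, the centroid sits h/3 = 2.95/3 = 0.983333 m below the base (the top edge), so the centroid depth is h_c = 0.983333 m.
A = ½ × 1.1 × 2.95 = 1.6225 m².
Resultant F = γ·h_c·A = 8.01477 × 0.983333 × 1.6225 = 12.7872 kN.
I_c = b·h³/36 = 1.1 × 2.95³/36 = 0.784434 m⁴.
Centre of pressure: y_p = y_c + I_c/(y_c·A) = 0.983333 + 0.784434/(0.983333 × 1.6225) = 0.983333 + 0.491667 = 1.475 m along the plane.
The resultant acts 0.983333 + 0.491667 = 1.475 m (along the plate) below the hinge at the top edge, so the moment about the hinge is M = F × 1.475 = 12.7872 × 1.475 = 18.8611 kN·m.

M ≈ 18.86 kN·m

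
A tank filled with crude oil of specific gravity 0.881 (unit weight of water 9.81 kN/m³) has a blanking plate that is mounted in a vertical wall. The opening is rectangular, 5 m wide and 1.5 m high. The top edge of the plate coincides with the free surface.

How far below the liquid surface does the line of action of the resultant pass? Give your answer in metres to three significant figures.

h_p = 1.00 m

γ = 0.881 × 9.81 = 8.64261 kN/m³.
The centroid lies 1.5/2 = 0.75 m below the top edge, so the centroid depth is h_c = 0.75 m.
A = 5 × 1.5 = 7.5 m².
Resultant F = γ·h_c·A = 8.64261 × 0.75 × 7.5 = 48.6147 kN.
I_c = b·h³/12 = 5 × 1.5³/12 = 1.40625 m⁴.
Centre of pressure: y_p = y_c + I_c/(y_c·A) = 0.75 + 1.40625/(0.75 × 7.5) = 0.75 + 0.25 = 1 m along the plane.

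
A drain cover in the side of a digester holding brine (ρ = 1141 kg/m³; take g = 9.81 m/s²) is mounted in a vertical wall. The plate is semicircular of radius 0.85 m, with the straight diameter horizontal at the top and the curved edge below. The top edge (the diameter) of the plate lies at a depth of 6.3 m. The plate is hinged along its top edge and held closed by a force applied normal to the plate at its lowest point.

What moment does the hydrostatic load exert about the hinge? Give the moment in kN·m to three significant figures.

M ≈ 31.2 kN·m

γ = ρg = 1141 × 9.81 / 1000 = 11.19321 kN/m³.
The centroid of a semicircle lies 4r/(3π) = 0.360751 m from the diameter, here below the top edge, so the centroid depth is h_c = 6.3 + 0.360751 = 6.66075 m.
A = πr²/2 = π × 0.85²/2 = 1.1349 m².
Resultant F = γ·h_c·A = 11.19321 × 6.66075 × 1.1349 = 84.6127 kN.
I_c = (π/8 − 8/(9π))·r⁴ = 0.109757 × 0.85⁴ = 0.0572938 m⁴.
Centre of pressure: y_p = y_c + I_c/(y_c·A) = 6.66075 + 0.0572938/(6.66075 × 1.1349) = 6.66075 + 0.00757926 = 6.66833 m along the plane.
The resultant acts 0.360751 + 0.00757926 = 0.36833 m (along the plate) below the hinge at the top edge, so the moment about the hinge is M = F × 0.36833 = 84.6127 × 0.36833 = 31.1654 kN·m.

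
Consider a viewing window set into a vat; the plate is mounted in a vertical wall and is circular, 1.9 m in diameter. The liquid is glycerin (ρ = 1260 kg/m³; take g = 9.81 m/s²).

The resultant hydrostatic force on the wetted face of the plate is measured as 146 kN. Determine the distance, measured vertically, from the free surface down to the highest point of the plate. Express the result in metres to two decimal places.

d_top ≈ 3.22 m

γ = ρg = 1260 × 9.81 / 1000 = 12.3606 kN/m³.
A = π(0.95)² = 2.83529 m².
From F = γ·h_c·A, the centroid depth is h_c = 146/(12.3606 × 2.83529) = 4.16597 m.
The centroid is at the centre, 0.95 m below the top of the plate, so the highest point sits at h_top = 4.16597 − 0.95 = 3.21597 m below the surface.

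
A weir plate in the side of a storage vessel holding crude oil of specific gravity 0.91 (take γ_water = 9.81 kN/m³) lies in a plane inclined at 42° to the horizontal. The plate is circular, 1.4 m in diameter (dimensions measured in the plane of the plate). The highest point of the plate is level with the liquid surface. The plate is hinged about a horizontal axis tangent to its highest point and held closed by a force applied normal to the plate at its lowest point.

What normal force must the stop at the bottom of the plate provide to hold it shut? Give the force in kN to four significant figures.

γ = 0.91 × 9.81 = 8.9271 kN/m³.
Let θ = 42° be the plate's angle to the horizontal; measure y along the incline from where the plane meets the free surface. Vertical depth h = y·sinθ with sinθ = 0.669131.
The centroid is at the centre, 0.7 m below the top of the plate, so y_c = 0.7 m and h_c = 0.7 × 0.669131 = 0.468392 m.
A = π(0.7)² = 1.53938 m².
Resultant F = γ·h_c·A = 8.9271 × 0.468392 × 1.53938 = 6.43674 kN.
I_c = πr⁴/4 = π × 0.7⁴/4 = 0.188574 m⁴.
Centre of pressure: y_p = y_c + I_c/(y_c·A) = 0.7 + 0.188574/(0.7 × 1.53938) = 0.7 + 0.175 = 0.875 m along the plane.
The resultant acts 0.7 + 0.175 = 0.875 m (along the plate) below the hinge at the top edge, so the moment about the hinge is M = F × 0.875 = 6.43674 × 0.875 = 5.63215 kN·m.
A normal force at the bottom, 1.4 m from the hinge, must supply this moment: P = 5.63215/1.4 = 4.02296 kN.

P ≈ 4.023 kN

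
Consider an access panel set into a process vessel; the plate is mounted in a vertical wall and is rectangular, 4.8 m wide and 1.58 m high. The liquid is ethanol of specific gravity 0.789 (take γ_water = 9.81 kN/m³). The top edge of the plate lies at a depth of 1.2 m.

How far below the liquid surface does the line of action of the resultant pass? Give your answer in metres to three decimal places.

h_p = 2.095 m

γ = 0.789 × 9.81 = 7.74009 kN/m³.
The centroid lies 1.58/2 = 0.79 m below the top edge, so the centroid depth is h_c = 1.2 + 0.79 = 1.99 m.
A = 4.8 × 1.58 = 7.584 m².
Resultant F = γ·h_c·A = 7.74009 × 1.99 × 7.584 = 116.815 kN.
I_c = b·h³/12 = 4.8 × 1.58³/12 = 1.57772 m⁴.
Centre of pressure: y_p = y_c + I_c/(y_c·A) = 1.99 + 1.57772/(1.99 × 7.584) = 1.99 + 0.104539 = 2.09454 m along the plane.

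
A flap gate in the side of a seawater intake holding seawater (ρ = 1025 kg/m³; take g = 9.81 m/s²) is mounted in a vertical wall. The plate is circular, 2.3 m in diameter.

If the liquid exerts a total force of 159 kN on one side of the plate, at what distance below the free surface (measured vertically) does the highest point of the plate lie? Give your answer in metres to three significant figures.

d_top ≈ 2.66 m

γ = ρg = 1025 × 9.81 / 1000 = 10.05525 kN/m³.
A = π(1.15)² = 4.15476 m².
From F = γ·h_c·A, the centroid depth is h_c = 159/(10.05525 × 4.15476) = 3.80591 m.
The centroid is at the centre, 1.15 m below the top of the plate, so the highest point sits at h_top = 3.80591 − 1.15 = 2.65591 m below the surface.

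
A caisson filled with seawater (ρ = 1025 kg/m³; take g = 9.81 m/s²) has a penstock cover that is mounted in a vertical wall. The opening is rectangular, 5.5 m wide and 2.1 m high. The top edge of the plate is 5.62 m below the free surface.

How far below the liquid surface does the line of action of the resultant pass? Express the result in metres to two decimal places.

γ = ρg = 1025 × 9.81 / 1000 = 10.05525 kN/m³.
The centroid lies 2.1/2 = 1.05 m below the top edge, so the centroid depth is h_c = 5.62 + 1.05 = 6.67 m.
A = 5.5 × 2.1 = 11.55 m².
Resultant F = γ·h_c·A = 10.05525 × 6.67 × 11.55 = 774.641 kN.
I_c = b·h³/12 = 5.5 × 2.1³/12 = 4.24463 m⁴.
Centre of pressure: y_p = y_c + I_c/(y_c·A) = 6.67 + 4.24463/(6.67 × 11.55) = 6.67 + 0.0550975 = 6.7251 m along the plane.

h_p = 6.73 m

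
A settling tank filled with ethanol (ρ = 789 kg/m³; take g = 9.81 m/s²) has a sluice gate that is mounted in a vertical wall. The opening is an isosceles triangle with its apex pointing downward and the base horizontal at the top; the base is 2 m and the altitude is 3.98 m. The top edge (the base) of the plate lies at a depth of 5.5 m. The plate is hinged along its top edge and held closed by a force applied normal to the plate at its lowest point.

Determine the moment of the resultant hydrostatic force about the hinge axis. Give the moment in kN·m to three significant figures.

M ≈ 306 kN·m

γ = ρg = 789 × 9.81 / 1000 = 7.74009 kN/m³.
With the apex down, the centroid sits h/3 = 3.98/3 = 1.32667 m below the base (the top edge), so the centroid depth is h_c = 5.5 + 1.32667 = 6.82667 m.
A = ½ × 2 × 3.98 = 3.98 m².
Resultant F = γ·h_c·A = 7.74009 × 6.82667 × 3.98 = 210.299 kN.
I_c = b·h³/36 = 2 × 3.98³/36 = 3.50249 m⁴.
Centre of pressure: y_p = y_c + I_c/(y_c·A) = 6.82667 + 3.50249/(6.82667 × 3.98) = 6.82667 + 0.128909 = 6.95558 m along the plane.
The resultant acts 1.32667 + 0.128909 = 1.45558 m (along the plate) below the hinge at the top edge, so the moment about the hinge is M = F × 1.45558 = 210.299 × 1.45558 = 306.107 kN·m.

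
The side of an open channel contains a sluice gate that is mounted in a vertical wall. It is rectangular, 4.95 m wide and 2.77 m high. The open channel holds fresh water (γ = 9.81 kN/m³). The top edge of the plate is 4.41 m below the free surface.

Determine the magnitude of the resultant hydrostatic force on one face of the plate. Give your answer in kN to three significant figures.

γ = 9.81 kN/m³.
The centroid lies 2.77/2 = 1.385 m below the top edge, so the centroid depth is h_c = 4.41 + 1.385 = 5.795 m.
A = 4.95 × 2.77 = 13.7115 m².
Resultant F = γ·h_c·A = 9.81 × 5.795 × 13.7115 = 779.484 kN.

F ≈ 779 kN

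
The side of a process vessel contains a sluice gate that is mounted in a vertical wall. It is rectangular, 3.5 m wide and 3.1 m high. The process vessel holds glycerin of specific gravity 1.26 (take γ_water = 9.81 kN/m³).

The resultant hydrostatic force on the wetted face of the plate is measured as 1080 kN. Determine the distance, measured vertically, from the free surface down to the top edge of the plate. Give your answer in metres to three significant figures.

γ = 1.26 × 9.81 = 12.3606 kN/m³.
A = 3.5 × 3.1 = 10.85 m².
From F = γ·h_c·A, the centroid depth is h_c = 1080/(12.3606 × 10.85) = 8.05294 m.
The centroid lies 3.1/2 = 1.55 m below the top edge, so the top edge sits at h_top = 8.05294 − 1.55 = 6.50294 m below the surface.

d_top ≈ 6.50 m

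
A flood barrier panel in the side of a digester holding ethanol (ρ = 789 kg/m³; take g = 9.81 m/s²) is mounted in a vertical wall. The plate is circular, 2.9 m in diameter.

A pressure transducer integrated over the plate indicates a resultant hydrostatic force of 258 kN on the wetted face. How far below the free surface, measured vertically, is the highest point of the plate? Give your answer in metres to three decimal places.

d_top ≈ 3.596 m

γ = ρg = 789 × 9.81 / 1000 = 7.74009 kN/m³.
A = π(1.45)² = 6.6052 m².
From F = γ·h_c·A, the centroid depth is h_c = 258/(7.74009 × 6.6052) = 5.04647 m.
The centroid is at the centre, 1.45 m below the top of the plate, so the highest point sits at h_top = 5.04647 − 1.45 = 3.59647 m below the surface.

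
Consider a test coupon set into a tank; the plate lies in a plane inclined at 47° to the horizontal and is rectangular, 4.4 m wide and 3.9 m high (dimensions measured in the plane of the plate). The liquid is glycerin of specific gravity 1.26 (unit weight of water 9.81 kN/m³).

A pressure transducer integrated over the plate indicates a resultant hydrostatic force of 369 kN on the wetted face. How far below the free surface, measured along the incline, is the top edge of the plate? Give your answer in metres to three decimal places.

γ = 1.26 × 9.81 = 12.3606 kN/m³.
A = 4.4 × 3.9 = 17.16 m².
From F = γ·h_c·A, the centroid depth is h_c = 369/(12.3606 × 17.16) = 1.73968 m.
Let θ = 47° be the plate's angle to the horizontal; measure y along the incline from where the plane meets the free surface. Vertical depth h = y·sinθ with sinθ = 0.731354.
Along the incline, y_c = h_c/sinθ = 1.73968/0.731354 = 2.37871 m.
The centroid lies 3.9/2 = 1.95 m below the top edge, so the top edge sits at y_top = 2.37871 − 1.95 = 0.42871 m along the incline.

y_top ≈ 0.429 m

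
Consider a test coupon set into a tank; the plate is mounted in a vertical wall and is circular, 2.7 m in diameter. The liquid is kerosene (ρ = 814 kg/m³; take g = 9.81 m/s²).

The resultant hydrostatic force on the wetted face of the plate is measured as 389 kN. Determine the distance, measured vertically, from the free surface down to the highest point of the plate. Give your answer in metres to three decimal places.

d_top ≈ 7.158 m

γ = ρg = 814 × 9.81 / 1000 = 7.98534 kN/m³.
A = π(1.35)² = 5.72555 m².
From F = γ·h_c·A, the centroid depth is h_c = 389/(7.98534 × 5.72555) = 8.50823 m.
The centroid is at the centre, 1.35 m below the top of the plate, so the highest point sits at h_top = 8.50823 − 1.35 = 7.15823 m below the surface.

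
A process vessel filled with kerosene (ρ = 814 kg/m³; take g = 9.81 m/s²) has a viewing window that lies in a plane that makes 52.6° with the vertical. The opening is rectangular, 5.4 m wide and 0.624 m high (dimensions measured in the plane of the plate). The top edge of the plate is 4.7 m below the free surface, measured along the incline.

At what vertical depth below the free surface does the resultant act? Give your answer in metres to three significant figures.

γ = ρg = 814 × 9.81 / 1000 = 7.98534 kN/m³.
The plate makes 52.6° with the vertical, i.e. θ = 90° − 52.6° = 37.4° to the horizontal. Measuring y along the incline from the free-surface line, vertical depth h = y·sinθ with sinθ = 0.607376.
The centroid lies 0.624/2 = 0.312 m below the top edge, so y_c = 4.7 + 0.312 = 5.012 m and h_c = 5.012 × 0.607376 = 3.04417 m.
A = 5.4 × 0.624 = 3.3696 m².
Resultant F = γ·h_c·A = 7.98534 × 3.04417 × 3.3696 = 81.9107 kN.
I_c = b·h³/12 = 5.4 × 0.624³/12 = 0.109337 m⁴.
Centre of pressure: y_p = y_c + I_c/(y_c·A) = 5.012 + 0.109337/(5.012 × 3.3696) = 5.012 + 0.00647408 = 5.01847 m along the plane.
Vertically, h_p = y_p·sinθ = 5.01847 × 0.607376 = 3.0481 m.

h_p = 3.05 m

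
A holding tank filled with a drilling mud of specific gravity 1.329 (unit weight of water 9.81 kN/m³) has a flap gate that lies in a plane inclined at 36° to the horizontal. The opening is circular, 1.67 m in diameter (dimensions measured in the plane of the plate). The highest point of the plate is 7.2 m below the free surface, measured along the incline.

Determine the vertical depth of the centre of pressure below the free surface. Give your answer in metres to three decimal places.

h_p = 4.736 m

γ = 1.329 × 9.81 = 13.03749 kN/m³.
Let θ = 36° be the plate's angle to the horizontal; measure y along the incline from where the plane meets the free surface. Vertical depth h = y·sinθ with sinθ = 0.587785.
The centroid is at the centre, 0.835 m below the top of the plate, so y_c = 7.2 + 0.835 = 8.035 m and h_c = 8.035 × 0.587785 = 4.72285 m.
A = π(0.835)² = 2.1904 m².
Resultant F = γ·h_c·A = 13.03749 × 4.72285 × 2.1904 = 134.872 kN.
I_c = πr⁴/4 = π × 0.835⁴/4 = 0.3818 m⁴.
Centre of pressure: y_p = y_c + I_c/(y_c·A) = 8.035 + 0.3818/(8.035 × 2.1904) = 8.035 + 0.0216933 = 8.05669 m along the plane.
Vertically, h_p = y_p·sinθ = 8.05669 × 0.587785 = 4.7356 m.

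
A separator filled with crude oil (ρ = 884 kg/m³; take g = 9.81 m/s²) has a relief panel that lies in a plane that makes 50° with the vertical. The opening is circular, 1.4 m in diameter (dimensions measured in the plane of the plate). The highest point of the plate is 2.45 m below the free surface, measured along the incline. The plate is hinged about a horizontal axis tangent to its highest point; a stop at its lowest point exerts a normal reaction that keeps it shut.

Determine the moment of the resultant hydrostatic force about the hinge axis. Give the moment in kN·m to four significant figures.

γ = ρg = 884 × 9.81 / 1000 = 8.67204 kN/m³.
The plate makes 50° with the vertical, i.e. θ = 90° − 50° = 40° to the horizontal. Measuring y along the incline from the free-surface line, vertical depth h = y·sinθ with sinθ = 0.642788.
The centroid is at the centre, 0.7 m below the top of the plate, so y_c = 2.45 + 0.7 = 3.15 m and h_c = 3.15 × 0.642788 = 2.02478 m.
A = π(0.7)² = 1.53938 m².
Resultant F = γ·h_c·A = 8.67204 × 2.02478 × 1.53938 = 27.0299 kN.
I_c = πr⁴/4 = π × 0.7⁴/4 = 0.188574 m⁴.
Centre of pressure: y_p = y_c + I_c/(y_c·A) = 3.15 + 0.188574/(3.15 × 1.53938) = 3.15 + 0.0388889 = 3.18889 m along the plane.
The resultant acts 0.7 + 0.0388889 = 0.738889 m (along the plate) below the hinge at the top edge, so the moment about the hinge is M = F × 0.738889 = 27.0299 × 0.738889 = 19.9721 kN·m.

M ≈ 19.97 kN·m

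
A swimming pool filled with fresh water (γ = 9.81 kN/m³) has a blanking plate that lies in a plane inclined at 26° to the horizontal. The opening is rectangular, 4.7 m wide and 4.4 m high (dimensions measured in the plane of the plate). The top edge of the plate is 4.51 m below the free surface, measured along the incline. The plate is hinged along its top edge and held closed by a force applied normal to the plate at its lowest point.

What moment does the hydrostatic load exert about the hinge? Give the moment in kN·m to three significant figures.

γ = 9.81 kN/m³.
Let θ = 26° be the plate's angle to the horizontal; measure y along the incline from where the plane meets the free surface. Vertical depth h = y·sinθ with sinθ = 0.438371.
The centroid lies 4.4/2 = 2.2 m below the top edge, so y_c = 4.51 + 2.2 = 6.71 m and h_c = 6.71 × 0.438371 = 2.94147 m.
A = 4.7 × 4.4 = 20.68 m².
Resultant F = γ·h_c·A = 9.81 × 2.94147 × 20.68 = 596.738 kN.
I_c = b·h³/12 = 4.7 × 4.4³/12 = 33.3637 m⁴.
Centre of pressure: y_p = y_c + I_c/(y_c·A) = 6.71 + 33.3637/(6.71 × 20.68) = 6.71 + 0.240437 = 6.95044 m along the plane.
The resultant acts 2.2 + 0.240437 = 2.44044 m (along the plate) below the hinge at the top edge, so the moment about the hinge is M = F × 2.44044 = 596.738 × 2.44044 = 1456.3 kN·m.

M ≈ 1460 kN·m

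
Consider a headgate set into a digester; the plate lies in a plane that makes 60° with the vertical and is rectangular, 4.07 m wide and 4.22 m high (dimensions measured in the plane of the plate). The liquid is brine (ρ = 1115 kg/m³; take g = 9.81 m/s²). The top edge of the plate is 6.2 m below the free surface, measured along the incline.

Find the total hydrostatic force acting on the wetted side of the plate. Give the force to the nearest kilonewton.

γ = ρg = 1115 × 9.81 / 1000 = 10.93815 kN/m³.
The plate makes 60° with the vertical, i.e. θ = 90° − 60° = 30° to the horizontal. Measuring y along the incline from the free-surface line, vertical depth h = y·sinθ with sinθ = 0.500000.
The centroid lies 4.22/2 = 2.11 m below the top edge, so y_c = 6.2 + 2.11 = 8.31 m and h_c = 8.31 × 0.500000 = 4.155 m.
A = 4.07 × 4.22 = 17.1754 m².
Resultant F = γ·h_c·A = 10.93815 × 4.155 × 17.1754 = 780.588 kN.

F ≈ 781 kN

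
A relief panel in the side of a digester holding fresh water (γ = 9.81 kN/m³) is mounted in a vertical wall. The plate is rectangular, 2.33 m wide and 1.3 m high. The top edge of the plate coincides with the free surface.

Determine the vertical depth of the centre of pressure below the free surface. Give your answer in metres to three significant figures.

γ = 9.81 kN/m³.
The centroid lies 1.3/2 = 0.65 m below the top edge, so the centroid depth is h_c = 0.65 m.
A = 2.33 × 1.3 = 3.029 m².
Resultant F = γ·h_c·A = 9.81 × 0.65 × 3.029 = 19.3144 kN.
I_c = b·h³/12 = 2.33 × 1.3³/12 = 0.426584 m⁴.
Centre of pressure: y_p = y_c + I_c/(y_c·A) = 0.65 + 0.426584/(0.65 × 3.029) = 0.65 + 0.216667 = 0.866667 m along the plane.

h_p = 0.867 m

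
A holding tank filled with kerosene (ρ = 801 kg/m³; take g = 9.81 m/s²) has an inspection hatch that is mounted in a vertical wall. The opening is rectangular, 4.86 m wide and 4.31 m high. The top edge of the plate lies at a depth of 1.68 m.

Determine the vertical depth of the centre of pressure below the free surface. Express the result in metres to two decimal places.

γ = ρg = 801 × 9.81 / 1000 = 7.85781 kN/m³.
The centroid lies 4.31/2 = 2.155 m below the top edge, so the centroid depth is h_c = 1.68 + 2.155 = 3.835 m.
A = 4.86 × 4.31 = 20.9466 m².
Resultant F = γ·h_c·A = 7.85781 × 3.835 × 20.9466 = 631.22 kN.
I_c = b·h³/12 = 4.86 × 4.31³/12 = 32.4255 m⁴.
Centre of pressure: y_p = y_c + I_c/(y_c·A) = 3.835 + 32.4255/(3.835 × 20.9466) = 3.835 + 0.403653 = 4.23865 m along the plane.

h_p = 4.24 m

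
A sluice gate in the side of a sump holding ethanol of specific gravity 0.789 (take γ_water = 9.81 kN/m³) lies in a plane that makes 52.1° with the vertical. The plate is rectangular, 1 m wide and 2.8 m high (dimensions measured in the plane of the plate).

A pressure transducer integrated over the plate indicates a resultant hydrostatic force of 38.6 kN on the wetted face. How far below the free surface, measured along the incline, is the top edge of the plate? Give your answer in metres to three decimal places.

y_top ≈ 1.499 m

γ = 0.789 × 9.81 = 7.74009 kN/m³.
A = 1 × 2.8 = 2.8 m².
From F = γ·h_c·A, the centroid depth is h_c = 38.6/(7.74009 × 2.8) = 1.78108 m.
The plate makes 52.1° with the vertical, i.e. θ = 90° − 52.1° = 37.9° to the horizontal. Measuring y along the incline from the free-surface line, vertical depth h = y·sinθ with sinθ = 0.614285.
Along the incline, y_c = h_c/sinθ = 1.78108/0.614285 = 2.89944 m.
The centroid lies 2.8/2 = 1.4 m below the top edge, so the top edge sits at y_top = 2.89944 − 1.4 = 1.49944 m along the incline.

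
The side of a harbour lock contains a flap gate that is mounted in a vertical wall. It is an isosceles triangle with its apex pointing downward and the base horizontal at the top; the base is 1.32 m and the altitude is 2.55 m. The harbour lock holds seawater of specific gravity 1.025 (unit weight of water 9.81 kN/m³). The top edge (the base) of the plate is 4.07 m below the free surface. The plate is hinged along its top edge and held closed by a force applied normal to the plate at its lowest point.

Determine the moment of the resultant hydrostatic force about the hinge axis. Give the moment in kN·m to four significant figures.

γ = 1.025 × 9.81 = 10.05525 kN/m³.
With the apex down, the centroid sits h/3 = 2.55/3 = 0.85 m below the base (the top edge), so the centroid depth is h_c = 4.07 + 0.85 = 4.92 m.
A = ½ × 1.32 × 2.55 = 1.683 m².
Resultant F = γ·h_c·A = 10.05525 × 4.92 × 1.683 = 83.2611 kN.
I_c = b·h³/36 = 1.32 × 2.55³/36 = 0.607984 m⁴.
Centre of pressure: y_p = y_c + I_c/(y_c·A) = 4.92 + 0.607984/(4.92 × 1.683) = 4.92 + 0.0734248 = 4.99342 m along the plane.
The resultant acts 0.85 + 0.0734248 = 0.923425 m (along the plate) below the hinge at the top edge, so the moment about the hinge is M = F × 0.923425 = 83.2611 × 0.923425 = 76.8854 kN·m.

M ≈ 76.89 kN·m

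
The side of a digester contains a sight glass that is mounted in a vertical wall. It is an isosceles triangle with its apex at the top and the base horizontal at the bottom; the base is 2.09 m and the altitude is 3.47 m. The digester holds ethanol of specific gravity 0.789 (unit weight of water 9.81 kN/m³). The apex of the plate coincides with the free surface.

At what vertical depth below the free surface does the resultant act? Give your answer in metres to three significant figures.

h_p = 2.60 m

γ = 0.789 × 9.81 = 7.74009 kN/m³.
With the apex up, the centroid sits 2h/3 = 2 × 3.47/3 = 2.31333 m below the apex, so the centroid depth is h_c = 2.31333 m.
A = ½ × 2.09 × 3.47 = 3.62615 m².
Resultant F = γ·h_c·A = 7.74009 × 2.31333 × 3.62615 = 64.9276 kN.
I_c = b·h³/36 = 2.09 × 3.47³/36 = 2.42567 m⁴.
Centre of pressure: y_p = y_c + I_c/(y_c·A) = 2.31333 + 2.42567/(2.31333 × 3.62615) = 2.31333 + 0.289167 = 2.6025 m along the plane.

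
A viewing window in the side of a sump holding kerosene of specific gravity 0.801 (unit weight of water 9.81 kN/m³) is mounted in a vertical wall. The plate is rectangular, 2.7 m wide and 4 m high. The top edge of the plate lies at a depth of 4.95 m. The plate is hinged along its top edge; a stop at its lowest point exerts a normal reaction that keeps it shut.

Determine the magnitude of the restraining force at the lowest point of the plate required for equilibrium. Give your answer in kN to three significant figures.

γ = 0.801 × 9.81 = 7.85781 kN/m³.
The centroid lies 4/2 = 2 m below the top edge, so the centroid depth is h_c = 4.95 + 2 = 6.95 m.
A = 2.7 × 4 = 10.8 m².
Resultant F = γ·h_c·A = 7.85781 × 6.95 × 10.8 = 589.807 kN.
I_c = b·h³/12 = 2.7 × 4³/12 = 14.4 m⁴.
Centre of pressure: y_p = y_c + I_c/(y_c·A) = 6.95 + 14.4/(6.95 × 10.8) = 6.95 + 0.191847 = 7.14185 m along the plane.
The resultant acts 2 + 0.191847 = 2.19185 m (along the plate) below the hinge at the top edge, so the moment about the hinge is M = F × 2.19185 = 589.807 × 2.19185 = 1292.77 kN·m.
A normal force at the bottom, 4 m from the hinge, must supply this moment: P = 1292.77/4 = 323.192 kN.

P ≈ 323 kN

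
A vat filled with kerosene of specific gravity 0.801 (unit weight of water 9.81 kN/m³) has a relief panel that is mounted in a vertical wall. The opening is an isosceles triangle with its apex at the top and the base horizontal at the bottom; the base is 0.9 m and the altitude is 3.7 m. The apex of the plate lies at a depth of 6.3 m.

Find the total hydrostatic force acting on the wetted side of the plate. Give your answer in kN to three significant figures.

F ≈ 115 kN

γ = 0.801 × 9.81 = 7.85781 kN/m³.
With the apex up, the centroid sits 2h/3 = 2 × 3.7/3 = 2.46667 m below the apex, so the centroid depth is h_c = 6.3 + 2.46667 = 8.76667 m.
A = ½ × 0.9 × 3.7 = 1.665 m².
Resultant F = γ·h_c·A = 7.85781 × 8.76667 × 1.665 = 114.697 kN.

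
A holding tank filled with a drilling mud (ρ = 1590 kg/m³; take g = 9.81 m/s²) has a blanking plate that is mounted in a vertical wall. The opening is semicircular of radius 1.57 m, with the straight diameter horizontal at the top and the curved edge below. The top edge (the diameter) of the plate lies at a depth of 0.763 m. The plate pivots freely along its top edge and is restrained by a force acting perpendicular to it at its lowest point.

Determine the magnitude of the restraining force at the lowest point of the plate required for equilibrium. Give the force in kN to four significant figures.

P ≈ 43.26 kN

γ = ρg = 1590 × 9.81 / 1000 = 15.5979 kN/m³.
The centroid of a semicircle lies 4r/(3π) = 0.666329 m from the diameter, here below the top edge, so the centroid depth is h_c = 0.763 + 0.666329 = 1.42933 m.
A = πr²/2 = π × 1.57²/2 = 3.87186 m².
Resultant F = γ·h_c·A = 15.5979 × 1.42933 × 3.87186 = 86.3214 kN.
I_c = (π/8 − 8/(9π))·r⁴ = 0.109757 × 1.57⁴ = 0.666854 m⁴.
Centre of pressure: y_p = y_c + I_c/(y_c·A) = 1.42933 + 0.666854/(1.42933 × 3.87186) = 1.42933 + 0.120498 = 1.54983 m along the plane.
The resultant acts 0.666329 + 0.120498 = 0.786827 m (along the plate) below the hinge at the top edge, so the moment about the hinge is M = F × 0.786827 = 86.3214 × 0.786827 = 67.92 kN·m.
A normal force at the bottom, 1.57 m from the hinge, must supply this moment: P = 67.92/1.57 = 43.2611 kN.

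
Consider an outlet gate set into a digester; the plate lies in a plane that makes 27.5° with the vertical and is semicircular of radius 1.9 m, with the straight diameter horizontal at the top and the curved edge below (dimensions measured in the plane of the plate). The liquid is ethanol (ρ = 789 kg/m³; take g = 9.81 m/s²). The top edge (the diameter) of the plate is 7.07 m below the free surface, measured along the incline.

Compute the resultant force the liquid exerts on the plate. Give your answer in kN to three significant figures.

F ≈ 307 kN

γ = ρg = 789 × 9.81 / 1000 = 7.74009 kN/m³.
The plate makes 27.5° with the vertical, i.e. θ = 90° − 27.5° = 62.5° to the horizontal. Measuring y along the incline from the free-surface line, vertical depth h = y·sinθ with sinθ = 0.887011.
The centroid of a semicircle lies 4r/(3π) = 0.806385 m from the diameter, here below the top edge, so y_c = 7.07 + 0.806385 = 7.87638 m and h_c = 7.87638 × 0.887011 = 6.98644 m.
A = πr²/2 = π × 1.9²/2 = 5.67057 m².
Resultant F = γ·h_c·A = 7.74009 × 6.98644 × 5.67057 = 306.64 kN.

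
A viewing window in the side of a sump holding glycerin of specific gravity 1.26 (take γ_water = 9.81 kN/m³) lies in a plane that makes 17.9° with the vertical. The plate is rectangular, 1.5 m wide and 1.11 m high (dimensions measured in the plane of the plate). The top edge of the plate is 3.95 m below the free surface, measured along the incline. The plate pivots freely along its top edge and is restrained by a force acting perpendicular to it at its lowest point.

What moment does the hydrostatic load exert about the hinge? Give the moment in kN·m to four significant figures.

M ≈ 50.98 kN·m

γ = 1.26 × 9.81 = 12.3606 kN/m³.
The plate makes 17.9° with the vertical, i.e. θ = 90° − 17.9° = 72.1° to the horizontal. Measuring y along the incline from the free-surface line, vertical depth h = y·sinθ with sinθ = 0.951594.
The centroid lies 1.11/2 = 0.555 m below the top edge, so y_c = 3.95 + 0.555 = 4.505 m and h_c = 4.505 × 0.951594 = 4.28693 m.
A = 1.5 × 1.11 = 1.665 m².
Resultant F = γ·h_c·A = 12.3606 × 4.28693 × 1.665 = 88.2267 kN.
I_c = b·h³/12 = 1.5 × 1.11³/12 = 0.170954 m⁴.
Centre of pressure: y_p = y_c + I_c/(y_c·A) = 4.505 + 0.170954/(4.505 × 1.665) = 4.505 + 0.0227914 = 4.52779 m along the plane.
The resultant acts 0.555 + 0.0227914 = 0.577791 m (along the plate) below the hinge at the top edge, so the moment about the hinge is M = F × 0.577791 = 88.2267 × 0.577791 = 50.9766 kN·m.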